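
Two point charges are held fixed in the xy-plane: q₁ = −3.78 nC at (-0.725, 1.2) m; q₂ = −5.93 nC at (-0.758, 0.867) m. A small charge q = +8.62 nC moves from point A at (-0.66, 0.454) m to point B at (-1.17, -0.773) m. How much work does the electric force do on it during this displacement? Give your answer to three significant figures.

The work done by the electric force is W_field = −ΔU = −q(V_B − V_A) = q(V_A − V_B).
At A: distances to the source charges are 0.749 m, 0.424 m; V_A = Σ kqᵢ/rᵢ = -171 V.
At B: distances to the source charges are 2.02 m, 1.69 m; V_B = Σ kqᵢ/rᵢ = -48.3 V.
ΔV = V_B − V_A = 123 V.
W_field = −qΔV = −(8.62×10⁻⁹ C)(123 V) = -1.06×10⁻⁶ J.

-1.06×10⁻⁶ J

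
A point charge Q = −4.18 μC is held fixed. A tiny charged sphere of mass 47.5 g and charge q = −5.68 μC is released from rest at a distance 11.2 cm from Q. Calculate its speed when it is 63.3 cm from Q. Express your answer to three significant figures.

Only the electrostatic force acts, so mechanical energy is conserved: ½mv² = U₁ − U₂ = kQq(1/r₁ − 1/r₂).
U₁ − U₂ = (8.99×10⁹ N·m²/C²)(-4.18×10⁻⁶ C)(-5.68×10⁻⁶ C)(1/0.112 − 1/0.633) = 1.57 J.
v = √(2·1.57/0.0475) = 8.13 m/s.

8.13 m/s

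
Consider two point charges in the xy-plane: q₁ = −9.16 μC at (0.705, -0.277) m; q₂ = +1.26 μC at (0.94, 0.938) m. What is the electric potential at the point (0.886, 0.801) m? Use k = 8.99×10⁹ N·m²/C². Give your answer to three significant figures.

1590 V

Electric potential is a scalar, so the contributions from each charge add algebraically: V = Σ kqᵢ/rᵢ.
Distances from the field point to each charge: r₁ = 1.09 m, r₂ = 0.147 m.
V = k[(-9.16×10⁻⁶)/(1.09) + (1.26×10⁻⁶)/(0.147)] = 1590 V.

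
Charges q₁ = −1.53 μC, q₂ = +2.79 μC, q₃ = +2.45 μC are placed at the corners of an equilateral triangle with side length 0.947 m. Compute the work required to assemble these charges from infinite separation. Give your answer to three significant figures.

The work to assemble the configuration equals its total potential energy, U = Σ kqᵢqⱼ/rᵢⱼ over all pairs.
All three pair separations equal the side length, 0.947 m.
U = (-0.0405) + (-0.0356) + (0.0649) = -0.0112 J.

-0.0112 J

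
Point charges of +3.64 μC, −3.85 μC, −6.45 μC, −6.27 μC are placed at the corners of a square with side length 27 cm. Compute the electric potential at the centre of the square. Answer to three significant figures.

Electric potential is a scalar, so the contributions from each charge add algebraically: V = Σ kqᵢ/rᵢ.
The distance from each corner to the centre is a√2/2 = 0.191 m.
V = k[(3.64×10⁻⁶)/(0.191) + (-3.85×10⁻⁶)/(0.191) + (-6.45×10⁻⁶)/(0.191) + (-6.27×10⁻⁶)/(0.191)] = -6.09×10⁵ V.

-6.09×10⁵ V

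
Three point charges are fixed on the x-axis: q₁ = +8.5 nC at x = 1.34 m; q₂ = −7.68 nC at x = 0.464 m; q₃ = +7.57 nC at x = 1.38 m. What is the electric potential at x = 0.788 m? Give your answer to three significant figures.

40.3 V

Electric potential is a scalar, so the contributions from each charge add algebraically: V = Σ kqᵢ/rᵢ.
Distances from the field point to each charge: r₁ = 0.552 m, r₂ = 0.324 m, r₃ = 0.592 m.
V = k[(8.50×10⁻⁹)/(0.552) + (-7.68×10⁻⁹)/(0.324) + (7.57×10⁻⁹)/(0.592)] = 40.3 V.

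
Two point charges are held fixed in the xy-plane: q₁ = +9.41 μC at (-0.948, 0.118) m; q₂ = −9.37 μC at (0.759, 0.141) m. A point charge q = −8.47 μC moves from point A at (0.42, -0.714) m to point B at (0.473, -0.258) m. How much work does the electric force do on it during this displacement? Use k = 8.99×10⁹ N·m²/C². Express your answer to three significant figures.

The work done by the electric force is W_field = −ΔU = −q(V_B − V_A) = q(V_A − V_B).
At A: distances to the source charges are 1.60 m, 0.920 m; V_A = Σ kqᵢ/rᵢ = -3.88×10⁴ V.
At B: distances to the source charges are 1.47 m, 0.491 m; V_B = Σ kqᵢ/rᵢ = -1.14×10⁵ V.
ΔV = V_B − V_A = -7.53×10⁴ V.
W_field = −qΔV = −(-8.47×10⁻⁶ C)(-7.53×10⁴ V) = -0.638 J.

-0.638 J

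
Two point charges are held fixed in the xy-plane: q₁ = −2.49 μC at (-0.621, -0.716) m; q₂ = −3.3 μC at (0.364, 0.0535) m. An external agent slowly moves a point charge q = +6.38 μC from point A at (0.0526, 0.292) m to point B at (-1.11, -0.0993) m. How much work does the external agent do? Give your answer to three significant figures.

0.291 J

For quasistatic motion the external work equals the change in potential energy: W_ext = qΔV = q(V_B − V_A).
At A: distances to the source charges are 1.21 m, 0.392 m; V_A = Σ kqᵢ/rᵢ = -9.41×10⁴ V.
At B: distances to the source charges are 0.787 m, 1.48 m; V_B = Σ kqᵢ/rᵢ = -4.85×10⁴ V.
ΔV = V_B − V_A = 4.56×10⁴ V.
W_ext = qΔV = (6.38×10⁻⁶ C)(4.56×10⁴ V) = 0.291 J.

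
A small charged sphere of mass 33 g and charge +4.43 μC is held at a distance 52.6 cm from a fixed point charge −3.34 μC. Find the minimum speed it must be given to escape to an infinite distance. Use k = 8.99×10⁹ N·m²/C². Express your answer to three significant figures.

To just escape, total mechanical energy must reach zero at infinity: ½mv²_min + U = 0, so ½mv²_min = −U = |kQq|/r.
|U| = |kQq|/r = (8.99×10⁹ N·m²/C²)(3.34×10⁻⁶)(4.43×10⁻⁶)/(0.526) = 0.253 J.
v_min = √(2|U|/m) = √(2·0.253/0.0330) = 3.91 m/s.

3.91 m/s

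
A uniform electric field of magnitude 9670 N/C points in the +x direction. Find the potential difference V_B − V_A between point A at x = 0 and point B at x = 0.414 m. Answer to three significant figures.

In a uniform field, potential decreases in the direction of E: V_B − V_A = −E·Δx.
V_B − V_A = −(9670 V/m)(0.414 m) = -4000 V.

-4000 V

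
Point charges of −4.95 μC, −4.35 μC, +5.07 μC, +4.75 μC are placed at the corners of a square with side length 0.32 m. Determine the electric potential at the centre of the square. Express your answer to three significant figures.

2.07×10⁴ V

Electric potential is a scalar, so the contributions from each charge add algebraically: V = Σ kqᵢ/rᵢ.
The distance from each corner to the centre is a√2/2 = 0.226 m.
V = k[(-4.95×10⁻⁶)/(0.226) + (-4.35×10⁻⁶)/(0.226) + (5.07×10⁻⁶)/(0.226) + (4.75×10⁻⁶)/(0.226)] = 2.07×10⁴ V.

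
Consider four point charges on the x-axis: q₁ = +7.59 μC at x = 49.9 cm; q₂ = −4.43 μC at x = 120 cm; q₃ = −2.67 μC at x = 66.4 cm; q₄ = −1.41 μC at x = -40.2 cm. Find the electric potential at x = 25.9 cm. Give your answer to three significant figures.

1.64×10⁵ V

The total potential is the scalar sum of each charge's contribution, V = Σ kqᵢ/rᵢ.
Distances from the field point to each charge: r₁ = 0.240 m, r₂ = 0.941 m, r₃ = 0.405 m, r₄ = 0.661 m.
V = k[(7.59×10⁻⁶)/(0.240) + (-4.43×10⁻⁶)/(0.941) + (-2.67×10⁻⁶)/(0.405) + (-1.41×10⁻⁶)/(0.661)] = 1.64×10⁵ V.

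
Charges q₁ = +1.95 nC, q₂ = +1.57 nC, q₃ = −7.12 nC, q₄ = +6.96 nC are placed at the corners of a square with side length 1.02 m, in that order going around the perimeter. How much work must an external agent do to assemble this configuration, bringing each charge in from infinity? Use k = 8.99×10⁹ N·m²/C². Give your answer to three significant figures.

The work to assemble the configuration equals its total potential energy, U = Σ kqᵢqⱼ/rᵢⱼ over all pairs.
The four side pairs have separation 1.02 m and the two diagonal pairs 1.44 m.
Summing all 6 pair terms gives U = -4.07×10⁻⁷ J.

-4.07×10⁻⁷ J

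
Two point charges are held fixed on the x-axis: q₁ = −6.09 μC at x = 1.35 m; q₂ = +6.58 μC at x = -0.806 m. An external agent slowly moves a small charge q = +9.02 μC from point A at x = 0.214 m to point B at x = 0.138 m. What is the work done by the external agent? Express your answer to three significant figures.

0.0694 J

For quasistatic motion the external work equals the change in potential energy: W_ext = qΔV = q(V_B − V_A).
At A: distances to the source charges are 1.14 m, 1.02 m; V_A = Σ kqᵢ/rᵢ = 9800 V.
At B: distances to the source charges are 1.21 m, 0.944 m; V_B = Σ kqᵢ/rᵢ = 1.75×10⁴ V.
ΔV = V_B − V_A = 7690 V.
W_ext = qΔV = (9.02×10⁻⁶ C)(7690 V) = 0.0694 J.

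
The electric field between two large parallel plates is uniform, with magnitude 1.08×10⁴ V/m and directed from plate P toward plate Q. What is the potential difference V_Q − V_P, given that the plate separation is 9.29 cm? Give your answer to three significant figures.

-1000 V

In a uniform field, potential decreases in the direction of E: ΔV = −E·d for a displacement d parallel to E.
Going from P to Q is a displacement of 9.29 cm along the field, so V_Q − V_P = −Ed = -1000 V.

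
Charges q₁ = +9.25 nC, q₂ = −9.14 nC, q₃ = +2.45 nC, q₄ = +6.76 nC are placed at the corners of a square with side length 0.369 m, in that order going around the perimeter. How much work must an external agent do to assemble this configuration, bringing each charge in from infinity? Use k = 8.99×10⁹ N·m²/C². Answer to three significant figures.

-1.35×10⁻⁶ J

The assembly work is the sum of pairwise potential energies, U = Σ_{i<j} kqᵢqⱼ/rᵢⱼ.
The four side pairs have separation 0.369 m and the two diagonal pairs 0.522 m.
Summing all 6 pair terms gives U = -1.35×10⁻⁶ J.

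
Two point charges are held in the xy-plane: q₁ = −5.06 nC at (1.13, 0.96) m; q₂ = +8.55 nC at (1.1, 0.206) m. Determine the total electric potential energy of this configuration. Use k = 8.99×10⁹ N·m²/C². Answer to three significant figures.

-5.15×10⁻⁷ J

The work to assemble the configuration equals its total potential energy, U = Σ kqᵢqⱼ/rᵢⱼ over all pairs.
Pair separations: r₁₂ = 0.755 m.
U = (-5.15×10⁻⁷) = -5.15×10⁻⁷ J.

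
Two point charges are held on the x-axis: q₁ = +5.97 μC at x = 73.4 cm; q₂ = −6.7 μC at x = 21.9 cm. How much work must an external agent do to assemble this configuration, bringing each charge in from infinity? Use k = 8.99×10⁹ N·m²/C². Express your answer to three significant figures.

-0.698 J

The work to assemble the configuration equals its total potential energy, U = Σ kqᵢqⱼ/rᵢⱼ over all pairs.
Pair separations: r₁₂ = 0.515 m.
U = (-0.698) = -0.698 J.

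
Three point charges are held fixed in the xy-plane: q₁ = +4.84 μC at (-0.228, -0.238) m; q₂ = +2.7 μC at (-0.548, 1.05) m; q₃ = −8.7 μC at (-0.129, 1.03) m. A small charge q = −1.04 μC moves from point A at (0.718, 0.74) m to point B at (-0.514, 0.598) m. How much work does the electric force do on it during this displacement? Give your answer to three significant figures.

The work done by the electric force is W_field = −ΔU = −q(V_B − V_A) = q(V_A − V_B).
At A: distances to the source charges are 1.36 m, 1.30 m, 0.895 m; V_A = Σ kqᵢ/rᵢ = -3.68×10⁴ V.
At B: distances to the source charges are 0.884 m, 0.453 m, 0.579 m; V_B = Σ kqᵢ/rᵢ = -3.24×10⁴ V.
ΔV = V_B − V_A = 4390 V.
W_field = −qΔV = −(-1.04×10⁻⁶ C)(4390 V) = 4.57×10⁻³ J.

4.57×10⁻³ J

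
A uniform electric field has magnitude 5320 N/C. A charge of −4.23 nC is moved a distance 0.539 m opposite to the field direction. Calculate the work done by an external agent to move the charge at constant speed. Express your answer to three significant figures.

-1.21×10⁻⁵ J

The potential change for a displacement 0.539 m opposite to the field direction is ΔV = +Ed = 2870 V.
W_ext = qΔV = -1.21×10⁻⁵ J.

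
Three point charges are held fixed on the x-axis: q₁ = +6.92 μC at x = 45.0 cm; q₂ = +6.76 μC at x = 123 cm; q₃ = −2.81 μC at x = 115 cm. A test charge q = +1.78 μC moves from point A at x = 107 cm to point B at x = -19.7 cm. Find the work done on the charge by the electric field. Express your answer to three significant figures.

The work done by the electric force is W_field = −ΔU = −q(V_B − V_A) = q(V_A − V_B).
At A: distances to the source charges are 0.620 m, 0.160 m, 0.0800 m; V_A = Σ kqᵢ/rᵢ = 1.64×10⁵ V.
At B: distances to the source charges are 0.647 m, 1.43 m, 1.35 m; V_B = Σ kqᵢ/rᵢ = 1.20×10⁵ V.
ΔV = V_B − V_A = -4.44×10⁴ V.
W_field = −qΔV = −(1.78×10⁻⁶ C)(-4.44×10⁴ V) = 0.0790 J.

0.0790 J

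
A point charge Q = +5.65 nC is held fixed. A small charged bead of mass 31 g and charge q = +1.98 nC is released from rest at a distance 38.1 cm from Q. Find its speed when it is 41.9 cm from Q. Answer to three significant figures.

Only the electrostatic force acts, so mechanical energy is conserved: ½mv² = U₁ − U₂ = kQq(1/r₁ − 1/r₂).
U₁ − U₂ = (8.99×10⁹ N·m²/C²)(5.65×10⁻⁹ C)(1.98×10⁻⁹ C)(1/0.381 − 1/0.419) = 2.39×10⁻⁸ J.
v = √(2·2.39×10⁻⁸/0.0310) = 1.24×10⁻³ m/s.

1.24×10⁻³ m/s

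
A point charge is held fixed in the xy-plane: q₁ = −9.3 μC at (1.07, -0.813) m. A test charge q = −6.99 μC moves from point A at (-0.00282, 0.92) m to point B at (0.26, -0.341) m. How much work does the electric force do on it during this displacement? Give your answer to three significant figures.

The work done by the electric force is W_field = −ΔU = −q(V_B − V_A) = q(V_A − V_B).
At A: distance to the source charge is 2.04 m; V_A = kq₁/r = -4.10×10⁴ V.
At B: distance to the source charge is 0.937 m; V_B = kq₁/r = -8.92×10⁴ V.
ΔV = V_B − V_A = -4.82×10⁴ V.
W_field = −qΔV = −(-6.99×10⁻⁶ C)(-4.82×10⁴ V) = -0.337 J.

-0.337 J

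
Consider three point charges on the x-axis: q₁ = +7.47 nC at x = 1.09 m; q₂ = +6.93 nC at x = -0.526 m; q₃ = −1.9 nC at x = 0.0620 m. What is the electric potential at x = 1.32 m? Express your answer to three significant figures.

Electric potential is a scalar, so the contributions from each charge add algebraically: V = Σ kqᵢ/rᵢ.
Distances from the field point to each charge: r₁ = 0.230 m, r₂ = 1.85 m, r₃ = 1.26 m.
V = k[(7.47×10⁻⁹)/(0.230) + (6.93×10⁻⁹)/(1.85) + (-1.90×10⁻⁹)/(1.26)] = 312 V.

312 V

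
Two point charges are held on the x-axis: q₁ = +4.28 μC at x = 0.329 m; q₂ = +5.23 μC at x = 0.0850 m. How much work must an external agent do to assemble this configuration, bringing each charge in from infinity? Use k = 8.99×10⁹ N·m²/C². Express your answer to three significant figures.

0.825 J

The assembly work is the sum of pairwise potential energies, U = Σ_{i<j} kqᵢqⱼ/rᵢⱼ.
Pair separations: r₁₂ = 0.244 m.
U = (0.825) = 0.825 J.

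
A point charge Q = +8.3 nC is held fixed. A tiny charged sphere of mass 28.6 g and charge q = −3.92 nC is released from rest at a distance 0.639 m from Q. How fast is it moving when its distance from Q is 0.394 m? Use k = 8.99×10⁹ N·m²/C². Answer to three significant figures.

Only the electrostatic force acts, so mechanical energy is conserved: ½mv² = U₁ − U₂ = kQq(1/r₁ − 1/r₂).
U₁ − U₂ = (8.99×10⁹ N·m²/C²)(8.30×10⁻⁹ C)(-3.92×10⁻⁹ C)(1/0.639 − 1/0.394) = 2.85×10⁻⁷ J.
v = √(2·2.85×10⁻⁷/0.0286) = 4.46×10⁻³ m/s.

4.46×10⁻³ m/s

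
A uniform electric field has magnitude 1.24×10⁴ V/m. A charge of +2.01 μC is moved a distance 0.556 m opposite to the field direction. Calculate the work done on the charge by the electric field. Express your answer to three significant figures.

The potential change for a displacement 0.556 m opposite to the field direction is ΔV = +Ed = 6890 V.
W_field = −qΔV = -0.0139 J.

-0.0139 J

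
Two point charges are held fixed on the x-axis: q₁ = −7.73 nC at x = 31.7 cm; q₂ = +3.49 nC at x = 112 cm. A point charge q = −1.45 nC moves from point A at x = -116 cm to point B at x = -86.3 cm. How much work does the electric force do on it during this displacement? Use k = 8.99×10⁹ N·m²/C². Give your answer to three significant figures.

The work done by the electric force is W_field = −ΔU = −q(V_B − V_A) = q(V_A − V_B).
At A: distances to the source charges are 1.48 m, 2.28 m; V_A = Σ kqᵢ/rᵢ = -33.3 V.
At B: distances to the source charges are 1.18 m, 1.98 m; V_B = Σ kqᵢ/rᵢ = -43.1 V.
ΔV = V_B − V_A = -9.78 V.
W_field = −qΔV = −(-1.45×10⁻⁹ C)(-9.78 V) = -1.42×10⁻⁸ J.

-1.42×10⁻⁸ J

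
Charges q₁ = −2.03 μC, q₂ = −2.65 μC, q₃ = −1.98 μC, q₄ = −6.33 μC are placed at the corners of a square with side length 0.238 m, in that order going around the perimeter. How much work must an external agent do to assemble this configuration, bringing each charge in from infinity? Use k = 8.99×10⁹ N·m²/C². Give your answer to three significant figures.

1.92 J

The assembly work is the sum of pairwise potential energies, U = Σ_{i<j} kqᵢqⱼ/rᵢⱼ.
The four side pairs have separation 0.238 m and the two diagonal pairs 0.337 m.
Summing all 6 pair terms gives U = 1.92 J.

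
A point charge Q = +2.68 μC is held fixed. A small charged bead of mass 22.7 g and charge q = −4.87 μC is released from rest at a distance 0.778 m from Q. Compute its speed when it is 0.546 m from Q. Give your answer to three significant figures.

2.38 m/s

Only the electrostatic force acts, so mechanical energy is conserved: ½mv² = U₁ − U₂ = kQq(1/r₁ − 1/r₂).
U₁ − U₂ = (8.99×10⁹ N·m²/C²)(2.68×10⁻⁶ C)(-4.87×10⁻⁶ C)(1/0.778 − 1/0.546) = 0.0641 J.
v = √(2·0.0641/0.0227) = 2.38 m/s.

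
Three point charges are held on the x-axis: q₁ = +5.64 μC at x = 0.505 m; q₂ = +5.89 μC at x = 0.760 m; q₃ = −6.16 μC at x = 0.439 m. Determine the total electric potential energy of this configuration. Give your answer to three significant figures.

-4.58 J

The assembly work is the sum of pairwise potential energies, U = Σ_{i<j} kqᵢqⱼ/rᵢⱼ.
Pair separations: r₁₂ = 0.255 m, r₁₃ = 0.0660 m, r₂₃ = 0.321 m.
U = (1.17) + (-4.73) + (-1.02) = -4.58 J.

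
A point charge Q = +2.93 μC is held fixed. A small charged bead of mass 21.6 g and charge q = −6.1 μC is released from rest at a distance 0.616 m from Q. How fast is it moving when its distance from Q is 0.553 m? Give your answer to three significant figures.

Only the electrostatic force acts, so mechanical energy is conserved: ½mv² = U₁ − U₂ = kQq(1/r₁ − 1/r₂).
U₁ − U₂ = (8.99×10⁹ N·m²/C²)(2.93×10⁻⁶ C)(-6.10×10⁻⁶ C)(1/0.616 − 1/0.553) = 0.0297 J.
v = √(2·0.0297/0.0216) = 1.66 m/s.

1.66 m/s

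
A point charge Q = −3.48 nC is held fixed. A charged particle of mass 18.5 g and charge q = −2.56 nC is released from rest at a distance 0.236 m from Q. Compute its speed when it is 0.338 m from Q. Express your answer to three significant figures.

3.33×10⁻³ m/s

Only the electrostatic force acts, so mechanical energy is conserved: ½mv² = U₁ − U₂ = kQq(1/r₁ − 1/r₂).
U₁ − U₂ = (8.99×10⁹ N·m²/C²)(-3.48×10⁻⁹ C)(-2.56×10⁻⁹ C)(1/0.236 − 1/0.338) = 1.02×10⁻⁷ J.
v = √(2·1.02×10⁻⁷/0.0185) = 3.33×10⁻³ m/s.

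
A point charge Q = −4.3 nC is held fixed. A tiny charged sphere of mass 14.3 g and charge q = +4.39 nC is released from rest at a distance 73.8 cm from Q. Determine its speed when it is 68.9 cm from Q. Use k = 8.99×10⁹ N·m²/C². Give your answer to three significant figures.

Only the electrostatic force acts, so mechanical energy is conserved: ½mv² = U₁ − U₂ = kQq(1/r₁ − 1/r₂).
U₁ − U₂ = (8.99×10⁹ N·m²/C²)(-4.30×10⁻⁹ C)(4.39×10⁻⁹ C)(1/0.738 − 1/0.689) = 1.64×10⁻⁸ J.
v = √(2·1.64×10⁻⁸/0.0143) = 1.51×10⁻³ m/s.

1.51×10⁻³ m/s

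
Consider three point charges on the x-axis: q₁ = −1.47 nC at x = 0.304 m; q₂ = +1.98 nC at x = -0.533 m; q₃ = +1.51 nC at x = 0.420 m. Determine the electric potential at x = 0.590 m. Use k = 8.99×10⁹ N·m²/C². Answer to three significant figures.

49.5 V

Electric potential is a scalar, so the contributions from each charge add algebraically: V = Σ kqᵢ/rᵢ.
Distances from the field point to each charge: r₁ = 0.286 m, r₂ = 1.12 m, r₃ = 0.170 m.
V = k[(-1.47×10⁻⁹)/(0.286) + (1.98×10⁻⁹)/(1.12) + (1.51×10⁻⁹)/(0.170)] = 49.5 V.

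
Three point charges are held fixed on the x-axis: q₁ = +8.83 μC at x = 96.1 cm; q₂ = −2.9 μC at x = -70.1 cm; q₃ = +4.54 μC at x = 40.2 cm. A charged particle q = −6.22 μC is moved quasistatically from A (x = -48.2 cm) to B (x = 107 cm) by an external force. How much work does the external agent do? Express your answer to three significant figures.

-4.93 J

For quasistatic motion the external work equals the change in potential energy: W_ext = qΔV = q(V_B − V_A).
At A: distances to the source charges are 1.44 m, 0.219 m, 0.884 m; V_A = Σ kqᵢ/rᵢ = -1.79×10⁴ V.
At B: distances to the source charges are 0.109 m, 1.77 m, 0.668 m; V_B = Σ kqᵢ/rᵢ = 7.75×10⁵ V.
ΔV = V_B − V_A = 7.93×10⁵ V.
W_ext = qΔV = (-6.22×10⁻⁶ C)(7.93×10⁵ V) = -4.93 J.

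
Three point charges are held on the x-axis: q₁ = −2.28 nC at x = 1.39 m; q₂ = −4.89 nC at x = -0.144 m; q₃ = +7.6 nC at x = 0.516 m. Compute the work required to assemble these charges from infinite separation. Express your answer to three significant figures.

-6.19×10⁻⁷ J

The assembly work is the sum of pairwise potential energies, U = Σ_{i<j} kqᵢqⱼ/rᵢⱼ.
Pair separations: r₁₂ = 1.53 m, r₁₃ = 0.874 m, r₂₃ = 0.660 m.
U = (6.53×10⁻⁸) + (-1.78×10⁻⁷) + (-5.06×10⁻⁷) = -6.19×10⁻⁷ J.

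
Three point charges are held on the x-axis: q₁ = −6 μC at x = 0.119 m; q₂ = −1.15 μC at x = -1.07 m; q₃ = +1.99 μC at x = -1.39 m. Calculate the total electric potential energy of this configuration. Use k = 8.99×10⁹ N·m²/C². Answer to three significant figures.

The assembly work is the sum of pairwise potential energies, U = Σ_{i<j} kqᵢqⱼ/rᵢⱼ.
Pair separations: r₁₂ = 1.19 m, r₁₃ = 1.51 m, r₂₃ = 0.320 m.
U = (0.0522) + (-0.0711) + (-0.0643) = -0.0833 J.

-0.0833 J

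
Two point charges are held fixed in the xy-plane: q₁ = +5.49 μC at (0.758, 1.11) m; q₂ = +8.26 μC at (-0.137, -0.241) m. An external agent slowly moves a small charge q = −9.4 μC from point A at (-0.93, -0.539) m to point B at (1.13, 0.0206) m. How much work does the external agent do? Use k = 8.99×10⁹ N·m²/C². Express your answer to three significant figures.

0.0780 J

For quasistatic motion the external work equals the change in potential energy: W_ext = qΔV = q(V_B − V_A).
At A: distances to the source charges are 2.36 m, 0.847 m; V_A = Σ kqᵢ/rᵢ = 1.09×10⁵ V.
At B: distances to the source charges are 1.15 m, 1.29 m; V_B = Σ kqᵢ/rᵢ = 1.00×10⁵ V.
ΔV = V_B − V_A = -8300 V.
W_ext = qΔV = (-9.40×10⁻⁶ C)(-8300 V) = 0.0780 J.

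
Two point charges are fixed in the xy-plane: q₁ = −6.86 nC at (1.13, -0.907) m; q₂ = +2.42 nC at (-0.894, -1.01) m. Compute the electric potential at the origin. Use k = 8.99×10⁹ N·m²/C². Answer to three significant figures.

-26.4 V

The total potential is the scalar sum of each charge's contribution, V = Σ kqᵢ/rᵢ.
Distances from the field point to each charge: r₁ = 1.45 m, r₂ = 1.35 m.
V = k[(-6.86×10⁻⁹)/(1.45) + (2.42×10⁻⁹)/(1.35)] = -26.4 V.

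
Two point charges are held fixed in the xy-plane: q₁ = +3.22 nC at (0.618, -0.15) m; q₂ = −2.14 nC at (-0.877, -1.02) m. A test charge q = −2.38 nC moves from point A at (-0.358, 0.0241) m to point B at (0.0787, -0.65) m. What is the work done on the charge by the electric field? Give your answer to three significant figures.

1.88×10⁻⁸ J

The work done by the electric force is W_field = −ΔU = −q(V_B − V_A) = q(V_A − V_B).
At A: distances to the source charges are 0.991 m, 1.17 m; V_A = Σ kqᵢ/rᵢ = 12.7 V.
At B: distances to the source charges are 0.735 m, 1.02 m; V_B = Σ kqᵢ/rᵢ = 20.6 V.
ΔV = V_B − V_A = 7.89 V.
W_field = −qΔV = −(-2.38×10⁻⁹ C)(7.89 V) = 1.88×10⁻⁸ J.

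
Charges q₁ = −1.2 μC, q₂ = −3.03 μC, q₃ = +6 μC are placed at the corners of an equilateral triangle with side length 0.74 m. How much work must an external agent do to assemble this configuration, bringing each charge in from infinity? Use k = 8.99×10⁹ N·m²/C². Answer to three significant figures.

The assembly work is the sum of pairwise potential energies, U = Σ_{i<j} kqᵢqⱼ/rᵢⱼ.
All three pair separations equal the side length, 0.740 m.
U = (0.0442) + (-0.0875) + (-0.221) = -0.264 J.

-0.264 J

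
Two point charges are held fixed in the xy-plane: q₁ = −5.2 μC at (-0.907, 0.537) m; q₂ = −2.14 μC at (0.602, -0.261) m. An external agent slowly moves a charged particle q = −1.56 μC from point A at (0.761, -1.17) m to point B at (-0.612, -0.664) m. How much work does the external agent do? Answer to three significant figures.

For quasistatic motion the external work equals the change in potential energy: W_ext = qΔV = q(V_B − V_A).
At A: distances to the source charges are 2.39 m, 0.923 m; V_A = Σ kqᵢ/rᵢ = -4.04×10⁴ V.
At B: distances to the source charges are 1.24 m, 1.28 m; V_B = Σ kqᵢ/rᵢ = -5.28×10⁴ V.
ΔV = V_B − V_A = -1.24×10⁴ V.
W_ext = qΔV = (-1.56×10⁻⁶ C)(-1.24×10⁴ V) = 0.0194 J.

0.0194 J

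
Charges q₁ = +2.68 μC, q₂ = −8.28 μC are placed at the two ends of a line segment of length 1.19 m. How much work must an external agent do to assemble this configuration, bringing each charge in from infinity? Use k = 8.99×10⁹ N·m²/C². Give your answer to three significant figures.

The work to assemble the configuration equals its total potential energy, U = Σ kqᵢqⱼ/rᵢⱼ over all pairs.
The separation is r = 1.19 m.
U = (-0.168) = -0.168 J.

-0.168 J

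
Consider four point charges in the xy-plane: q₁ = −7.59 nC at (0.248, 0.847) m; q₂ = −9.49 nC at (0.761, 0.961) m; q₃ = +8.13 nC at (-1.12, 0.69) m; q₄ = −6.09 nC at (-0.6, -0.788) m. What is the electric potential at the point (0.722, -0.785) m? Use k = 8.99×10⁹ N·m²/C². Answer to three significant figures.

The total potential is the scalar sum of each charge's contribution, V = Σ kqᵢ/rᵢ.
Distances from the field point to each charge: r₁ = 1.70 m, r₂ = 1.75 m, r₃ = 2.36 m, r₄ = 1.32 m.
V = k[(-7.59×10⁻⁹)/(1.70) + (-9.49×10⁻⁹)/(1.75) + (8.13×10⁻⁹)/(2.36) + (-6.09×10⁻⁹)/(1.32)] = -99.4 V.

-99.4 V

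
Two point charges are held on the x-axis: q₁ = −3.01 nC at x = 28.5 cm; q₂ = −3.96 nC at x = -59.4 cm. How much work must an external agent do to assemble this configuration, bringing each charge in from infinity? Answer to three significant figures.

1.22×10⁻⁷ J

The work to assemble the configuration equals its total potential energy, U = Σ kqᵢqⱼ/rᵢⱼ over all pairs.
Pair separations: r₁₂ = 0.879 m.
U = (1.22×10⁻⁷) = 1.22×10⁻⁷ J.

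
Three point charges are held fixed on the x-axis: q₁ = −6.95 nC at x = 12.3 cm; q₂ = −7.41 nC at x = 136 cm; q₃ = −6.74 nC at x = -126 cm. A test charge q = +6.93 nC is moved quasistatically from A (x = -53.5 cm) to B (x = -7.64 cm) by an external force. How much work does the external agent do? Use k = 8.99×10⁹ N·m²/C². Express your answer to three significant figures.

For quasistatic motion the external work equals the change in potential energy: W_ext = qΔV = q(V_B − V_A).
At A: distances to the source charges are 0.658 m, 1.90 m, 0.725 m; V_A = Σ kqᵢ/rᵢ = -214 V.
At B: distances to the source charges are 0.199 m, 1.44 m, 1.18 m; V_B = Σ kqᵢ/rᵢ = -411 V.
ΔV = V_B − V_A = -197 V.
W_ext = qΔV = (6.93×10⁻⁹ C)(-197 V) = -1.37×10⁻⁶ J.

-1.37×10⁻⁶ J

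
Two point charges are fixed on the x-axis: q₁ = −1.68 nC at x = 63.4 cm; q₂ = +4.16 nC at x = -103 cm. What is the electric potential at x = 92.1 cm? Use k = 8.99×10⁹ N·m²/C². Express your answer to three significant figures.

The total potential is the scalar sum of each charge's contribution, V = Σ kqᵢ/rᵢ.
Distances from the field point to each charge: r₁ = 0.287 m, r₂ = 1.95 m.
V = k[(-1.68×10⁻⁹)/(0.287) + (4.16×10⁻⁹)/(1.95)] = -33.5 V.

-33.5 V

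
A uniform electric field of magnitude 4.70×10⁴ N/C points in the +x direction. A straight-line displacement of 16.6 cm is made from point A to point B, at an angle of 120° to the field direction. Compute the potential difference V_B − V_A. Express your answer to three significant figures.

Only the component of displacement along E changes the potential: ΔV = −E·d·cosθ.
ΔV = −(4.70×10⁴ V/m)(0.166 m)cos120° = 3900 V.

3900 V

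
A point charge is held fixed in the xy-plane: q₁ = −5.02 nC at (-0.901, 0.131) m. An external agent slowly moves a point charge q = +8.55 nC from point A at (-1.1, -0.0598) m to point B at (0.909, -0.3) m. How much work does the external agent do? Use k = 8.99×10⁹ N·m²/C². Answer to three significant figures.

1.19×10⁻⁶ J

For quasistatic motion the external work equals the change in potential energy: W_ext = qΔV = q(V_B − V_A).
At A: distance to the source charge is 0.276 m; V_A = kq₁/r = -164 V.
At B: distance to the source charge is 1.86 m; V_B = kq₁/r = -24.3 V.
ΔV = V_B − V_A = 139 V.
W_ext = qΔV = (8.55×10⁻⁹ C)(139 V) = 1.19×10⁻⁶ J.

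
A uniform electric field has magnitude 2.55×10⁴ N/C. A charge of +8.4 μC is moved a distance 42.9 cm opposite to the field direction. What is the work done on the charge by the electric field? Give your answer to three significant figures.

-0.0919 J

The potential change for a displacement 42.9 cm opposite to the field direction is ΔV = +Ed = 1.09×10⁴ V.
W_field = −qΔV = -0.0919 J.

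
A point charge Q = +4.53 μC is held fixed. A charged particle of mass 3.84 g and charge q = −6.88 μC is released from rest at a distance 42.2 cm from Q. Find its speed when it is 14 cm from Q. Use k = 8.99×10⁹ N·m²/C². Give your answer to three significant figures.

26.4 m/s

Only the electrostatic force acts, so mechanical energy is conserved: ½mv² = U₁ − U₂ = kQq(1/r₁ − 1/r₂).
U₁ − U₂ = (8.99×10⁹ N·m²/C²)(4.53×10⁻⁶ C)(-6.88×10⁻⁶ C)(1/0.422 − 1/0.140) = 1.34 J.
v = √(2·1.34/3.84×10⁻³) = 26.4 m/s.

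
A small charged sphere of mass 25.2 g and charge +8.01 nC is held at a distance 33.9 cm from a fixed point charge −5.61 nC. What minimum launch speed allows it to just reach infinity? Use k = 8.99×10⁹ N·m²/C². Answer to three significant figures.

To just escape, total mechanical energy must reach zero at infinity: ½mv²_min + U = 0, so ½mv²_min = −U = |kQq|/r.
|U| = |kQq|/r = (8.99×10⁹ N·m²/C²)(5.61×10⁻⁹)(8.01×10⁻⁹)/(0.339) = 1.19×10⁻⁶ J.
v_min = √(2|U|/m) = √(2·1.19×10⁻⁶/0.0252) = 9.73×10⁻³ m/s.

9.73×10⁻³ m/s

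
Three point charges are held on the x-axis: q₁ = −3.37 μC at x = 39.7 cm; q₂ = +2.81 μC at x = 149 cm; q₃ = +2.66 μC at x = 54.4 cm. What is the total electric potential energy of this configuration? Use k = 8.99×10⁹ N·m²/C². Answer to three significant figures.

The assembly work is the sum of pairwise potential energies, U = Σ_{i<j} kqᵢqⱼ/rᵢⱼ.
Pair separations: r₁₂ = 1.09 m, r₁₃ = 0.147 m, r₂₃ = 0.946 m.
U = (-0.0779) + (-0.548) + (0.0710) = -0.555 J.

-0.555 J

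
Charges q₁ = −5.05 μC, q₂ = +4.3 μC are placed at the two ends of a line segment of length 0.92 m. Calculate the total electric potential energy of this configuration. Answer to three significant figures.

-0.212 J

The work to assemble the configuration equals its total potential energy, U = Σ kqᵢqⱼ/rᵢⱼ over all pairs.
The separation is r = 0.920 m.
U = (-0.212) = -0.212 J.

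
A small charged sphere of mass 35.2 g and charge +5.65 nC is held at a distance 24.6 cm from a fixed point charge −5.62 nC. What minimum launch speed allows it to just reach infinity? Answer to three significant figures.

To just escape, total mechanical energy must reach zero at infinity: ½mv²_min + U = 0, so ½mv²_min = −U = |kQq|/r.
|U| = |kQq|/r = (8.99×10⁹ N·m²/C²)(5.62×10⁻⁹)(5.65×10⁻⁹)/(0.246) = 1.16×10⁻⁶ J.
v_min = √(2|U|/m) = √(2·1.16×10⁻⁶/0.0352) = 8.12×10⁻³ m/s.

8.12×10⁻³ m/s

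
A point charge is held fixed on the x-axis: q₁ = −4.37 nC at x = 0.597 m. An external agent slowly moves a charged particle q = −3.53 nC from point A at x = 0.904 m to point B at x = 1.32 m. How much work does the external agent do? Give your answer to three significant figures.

-2.60×10⁻⁷ J

For quasistatic motion the external work equals the change in potential energy: W_ext = qΔV = q(V_B − V_A).
At A: distance to the source charge is 0.307 m; V_A = kq₁/r = -128 V.
At B: distance to the source charge is 0.723 m; V_B = kq₁/r = -54.3 V.
ΔV = V_B − V_A = 73.6 V.
W_ext = qΔV = (-3.53×10⁻⁹ C)(73.6 V) = -2.60×10⁻⁷ J.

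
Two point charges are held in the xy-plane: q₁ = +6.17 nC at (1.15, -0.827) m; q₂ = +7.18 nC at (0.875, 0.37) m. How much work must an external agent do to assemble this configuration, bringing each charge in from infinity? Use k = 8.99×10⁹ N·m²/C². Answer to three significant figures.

The work to assemble the configuration equals its total potential energy, U = Σ kqᵢqⱼ/rᵢⱼ over all pairs.
Pair separations: r₁₂ = 1.23 m.
U = (3.24×10⁻⁷) = 3.24×10⁻⁷ J.

3.24×10⁻⁷ J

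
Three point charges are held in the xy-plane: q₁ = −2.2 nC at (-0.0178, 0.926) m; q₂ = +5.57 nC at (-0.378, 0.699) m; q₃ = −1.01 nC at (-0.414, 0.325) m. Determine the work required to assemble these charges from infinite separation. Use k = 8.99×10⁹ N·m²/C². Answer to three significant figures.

The assembly work is the sum of pairwise potential energies, U = Σ_{i<j} kqᵢqⱼ/rᵢⱼ.
Pair separations: r₁₂ = 0.426 m, r₁₃ = 0.720 m, r₂₃ = 0.376 m.
U = (-2.59×10⁻⁷) + (2.78×10⁻⁸) + (-1.35×10⁻⁷) = -3.66×10⁻⁷ J.

-3.66×10⁻⁷ J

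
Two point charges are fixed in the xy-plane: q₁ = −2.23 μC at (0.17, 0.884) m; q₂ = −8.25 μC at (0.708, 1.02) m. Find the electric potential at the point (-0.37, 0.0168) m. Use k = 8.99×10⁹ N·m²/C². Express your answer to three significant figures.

The total potential is the scalar sum of each charge's contribution, V = Σ kqᵢ/rᵢ.
Distances from the field point to each charge: r₁ = 1.02 m, r₂ = 1.47 m.
V = k[(-2.23×10⁻⁶)/(1.02) + (-8.25×10⁻⁶)/(1.47)] = -7.00×10⁴ V.

-7.00×10⁴ V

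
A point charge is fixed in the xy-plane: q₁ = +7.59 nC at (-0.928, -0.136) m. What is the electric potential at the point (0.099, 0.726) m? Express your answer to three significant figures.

The total potential is the scalar sum of each charge's contribution, V = Σ kqᵢ/rᵢ.
Distances from the field point to each charge: r₁ = 1.34 m.
V = k[(7.59×10⁻⁹)/(1.34)] = 50.9 V.

50.9 V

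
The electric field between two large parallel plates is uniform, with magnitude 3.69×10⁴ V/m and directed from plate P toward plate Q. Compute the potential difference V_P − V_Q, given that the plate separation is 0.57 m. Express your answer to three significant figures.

In a uniform field, potential decreases in the direction of E: ΔV = −E·d for a displacement d parallel to E.
Going from Q to P is a displacement of 0.57 m opposite to the field, so V_P − V_Q = +Ed = 2.10×10⁴ V.

2.10×10⁴ V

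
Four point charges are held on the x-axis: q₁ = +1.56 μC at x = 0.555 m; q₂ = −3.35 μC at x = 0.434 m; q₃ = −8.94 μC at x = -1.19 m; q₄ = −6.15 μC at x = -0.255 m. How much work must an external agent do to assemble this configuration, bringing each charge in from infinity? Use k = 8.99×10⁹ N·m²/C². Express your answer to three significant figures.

The work to assemble the configuration equals its total potential energy, U = Σ kqᵢqⱼ/rᵢⱼ over all pairs.
Pair separations: r₁₂ = 0.121 m, r₁₃ = 1.75 m, r₁₄ = 0.810 m, r₂₃ = 1.62 m, r₂₄ = 0.689 m, r₃₄ = 0.935 m.
Summing all 6 pair terms gives U = 0.397 J.

0.397 J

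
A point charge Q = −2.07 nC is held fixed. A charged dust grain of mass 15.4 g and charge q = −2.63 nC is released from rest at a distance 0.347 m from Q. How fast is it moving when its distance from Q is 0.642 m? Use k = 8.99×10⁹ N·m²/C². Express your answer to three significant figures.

2.90×10⁻³ m/s

Only the electrostatic force acts, so mechanical energy is conserved: ½mv² = U₁ − U₂ = kQq(1/r₁ − 1/r₂).
U₁ − U₂ = (8.99×10⁹ N·m²/C²)(-2.07×10⁻⁹ C)(-2.63×10⁻⁹ C)(1/0.347 − 1/0.642) = 6.48×10⁻⁸ J.
v = √(2·6.48×10⁻⁸/0.0154) = 2.90×10⁻³ m/s.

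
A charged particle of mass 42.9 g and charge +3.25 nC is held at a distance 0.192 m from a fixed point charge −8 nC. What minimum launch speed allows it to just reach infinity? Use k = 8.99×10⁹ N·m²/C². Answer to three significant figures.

To just escape, total mechanical energy must reach zero at infinity: ½mv²_min + U = 0, so ½mv²_min = −U = |kQq|/r.
|U| = |kQq|/r = (8.99×10⁹ N·m²/C²)(8.00×10⁻⁹)(3.25×10⁻⁹)/(0.192) = 1.22×10⁻⁶ J.
v_min = √(2|U|/m) = √(2·1.22×10⁻⁶/0.0429) = 7.53×10⁻³ m/s.

7.53×10⁻³ m/s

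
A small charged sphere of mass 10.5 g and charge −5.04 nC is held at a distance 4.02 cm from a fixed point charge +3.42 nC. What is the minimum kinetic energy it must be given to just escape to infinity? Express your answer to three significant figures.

To just escape, total mechanical energy must reach zero at infinity: ½mv²_min + U = 0, so ½mv²_min = −U = |kQq|/r.
|U| = |kQq|/r = (8.99×10⁹ N·m²/C²)(3.42×10⁻⁹)(5.04×10⁻⁹)/(0.0402) = 3.85×10⁻⁶ J.

3.85×10⁻⁶ J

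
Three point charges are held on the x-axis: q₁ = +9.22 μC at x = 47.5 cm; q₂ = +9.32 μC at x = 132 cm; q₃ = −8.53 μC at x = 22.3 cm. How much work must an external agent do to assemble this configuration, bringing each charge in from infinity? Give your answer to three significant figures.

The work to assemble the configuration equals its total potential energy, U = Σ kqᵢqⱼ/rᵢⱼ over all pairs.
Pair separations: r₁₂ = 0.845 m, r₁₃ = 0.252 m, r₂₃ = 1.10 m.
U = (0.914) + (-2.81) + (-0.652) = -2.54 J.

-2.54 J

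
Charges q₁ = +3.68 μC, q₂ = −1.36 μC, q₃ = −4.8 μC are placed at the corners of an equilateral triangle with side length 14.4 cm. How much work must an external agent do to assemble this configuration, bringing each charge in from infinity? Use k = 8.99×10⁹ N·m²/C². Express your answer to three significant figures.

-1.01 J

The assembly work is the sum of pairwise potential energies, U = Σ_{i<j} kqᵢqⱼ/rᵢⱼ.
All three pair separations equal the side length, 0.144 m.
U = (-0.312) + (-1.10) + (0.408) = -1.01 J.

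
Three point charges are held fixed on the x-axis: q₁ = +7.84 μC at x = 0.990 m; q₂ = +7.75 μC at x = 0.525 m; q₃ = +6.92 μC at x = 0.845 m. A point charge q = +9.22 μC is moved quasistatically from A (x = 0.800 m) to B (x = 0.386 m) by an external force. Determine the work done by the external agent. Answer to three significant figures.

-11.6 J

For quasistatic motion the external work equals the change in potential energy: W_ext = qΔV = q(V_B − V_A).
At A: distances to the source charges are 0.190 m, 0.275 m, 0.0450 m; V_A = Σ kqᵢ/rᵢ = 2.01×10⁶ V.
At B: distances to the source charges are 0.604 m, 0.139 m, 0.459 m; V_B = Σ kqᵢ/rᵢ = 7.53×10⁵ V.
ΔV = V_B − V_A = -1.25×10⁶ V.
W_ext = qΔV = (9.22×10⁻⁶ C)(-1.25×10⁶ V) = -11.6 J.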